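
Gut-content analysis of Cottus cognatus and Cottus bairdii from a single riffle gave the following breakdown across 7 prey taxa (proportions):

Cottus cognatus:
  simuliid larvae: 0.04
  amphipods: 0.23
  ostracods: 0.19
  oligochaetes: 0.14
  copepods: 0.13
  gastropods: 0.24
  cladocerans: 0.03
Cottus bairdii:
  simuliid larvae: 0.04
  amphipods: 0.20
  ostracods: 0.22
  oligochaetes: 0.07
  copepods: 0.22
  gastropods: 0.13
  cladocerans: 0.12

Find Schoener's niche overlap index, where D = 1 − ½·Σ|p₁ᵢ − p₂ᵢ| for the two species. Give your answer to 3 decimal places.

Σ|p₁ᵢ − p₂ᵢ| = 0.00 + 0.03 + 0.03 + 0.07 + 0.09 + 0.11 + 0.09 = 0.42
D = 1 − ½ × 0.42 = 1 − 0.210 = 0.79000

0.790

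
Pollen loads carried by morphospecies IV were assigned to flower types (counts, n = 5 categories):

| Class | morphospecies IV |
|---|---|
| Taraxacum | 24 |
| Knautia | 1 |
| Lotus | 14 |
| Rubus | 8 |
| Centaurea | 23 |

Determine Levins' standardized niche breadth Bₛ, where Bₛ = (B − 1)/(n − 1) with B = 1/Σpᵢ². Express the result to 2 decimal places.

0.65

Proportions for morphospecies IV (n=70): 24/70=0.3429, 1/70=0.0143, 14/70=0.2000, 8/70=0.1143, 23/70=0.3286
Σpᵢ² = 0.3429² + 0.0143² + 0.2000² + 0.1143² + 0.3286² = 0.117580 + 0.000204 + 0.040000 + 0.013064 + 0.107978 = 0.278826
B = 1 / 0.278826 = 3.5865
Bₛ = (B − 1)/(n − 1) = (3.5865 − 1)/(5 − 1) = 2.5865/4 = 0.6466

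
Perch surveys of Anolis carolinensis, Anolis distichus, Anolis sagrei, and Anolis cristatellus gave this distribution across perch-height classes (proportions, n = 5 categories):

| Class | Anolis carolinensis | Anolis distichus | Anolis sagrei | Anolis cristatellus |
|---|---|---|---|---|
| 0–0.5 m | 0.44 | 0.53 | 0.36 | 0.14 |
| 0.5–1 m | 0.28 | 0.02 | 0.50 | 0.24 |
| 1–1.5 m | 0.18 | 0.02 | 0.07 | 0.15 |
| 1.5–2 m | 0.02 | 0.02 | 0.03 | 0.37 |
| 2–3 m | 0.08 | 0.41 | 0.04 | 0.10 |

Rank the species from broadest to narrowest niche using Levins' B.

Σp_caroᵢ² = 0.44² + 0.28² + 0.18² + 0.02² + 0.08² = 0.1936 + 0.0784 + 0.0324 + 0.0004 + 0.0064 = 0.3112
B_caro = 1 / 0.3112 = 3.2134
Σp_distᵢ² = 0.53² + 0.02² + 0.02² + 0.02² + 0.41² = 0.2809 + 0.0004 + 0.0004 + 0.0004 + 0.1681 = 0.4502
B_dist = 1 / 0.4502 = 2.2212
Σp_sagrᵢ² = 0.36² + 0.50² + 0.07² + 0.03² + 0.04² = 0.1296 + 0.2500 + 0.0049 + 0.0009 + 0.0016 = 0.3870
B_sagr = 1 / 0.3870 = 2.5840
Σp_crisᵢ² = 0.14² + 0.24² + 0.15² + 0.37² + 0.10² = 0.0196 + 0.0576 + 0.0225 + 0.1369 + 0.0100 = 0.2466
B_cris = 1 / 0.2466 = 4.0552
Ranking by B (broadest → narrowest): Anolis cristatellus (4.06) > Anolis carolinensis (3.21) > Anolis sagrei (2.58) > Anolis distichus (2.22)

Anolis cristatellus > Anolis carolinensis > Anolis sagrei > Anolis distichus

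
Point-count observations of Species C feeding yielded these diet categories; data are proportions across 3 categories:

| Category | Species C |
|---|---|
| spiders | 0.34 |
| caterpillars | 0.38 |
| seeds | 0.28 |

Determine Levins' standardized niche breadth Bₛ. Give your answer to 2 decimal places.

Σpᵢ² = 0.34² + 0.38² + 0.28² = 0.1156 + 0.1444 + 0.0784 = 0.3384
B = 1 / 0.3384 = 2.9551
Bₛ = (B − 1)/(n − 1) = (2.9551 − 1)/(3 − 1) = 1.9551/2 = 0.9776

0.98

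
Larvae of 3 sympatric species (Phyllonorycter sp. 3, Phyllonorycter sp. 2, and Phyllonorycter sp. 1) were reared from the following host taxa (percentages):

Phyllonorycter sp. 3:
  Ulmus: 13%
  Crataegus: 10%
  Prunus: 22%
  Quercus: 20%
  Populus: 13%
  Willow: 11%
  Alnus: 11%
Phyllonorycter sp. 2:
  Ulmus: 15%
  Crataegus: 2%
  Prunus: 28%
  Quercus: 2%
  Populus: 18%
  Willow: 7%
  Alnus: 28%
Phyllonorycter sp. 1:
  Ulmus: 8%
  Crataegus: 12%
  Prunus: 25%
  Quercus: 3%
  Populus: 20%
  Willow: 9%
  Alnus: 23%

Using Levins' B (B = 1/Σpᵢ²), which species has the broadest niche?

Convert percentages to proportions (divide by 100).
Σp_3ᵢ² = 0.13² + 0.10² + 0.22² + 0.20² + 0.13² + 0.11² + 0.11² = 0.0169 + 0.0100 + 0.0484 + 0.0400 + 0.0169 + 0.0121 + 0.0121 = 0.1564
B_3 = 1 / 0.1564 = 6.3939
Σp_2ᵢ² = 0.15² + 0.02² + 0.28² + 0.02² + 0.18² + 0.07² + 0.28² = 0.0225 + 0.0004 + 0.0784 + 0.0004 + 0.0324 + 0.0049 + 0.0784 = 0.2174
B_2 = 1 / 0.2174 = 4.5998
Σp_1ᵢ² = 0.08² + 0.12² + 0.25² + 0.03² + 0.20² + 0.09² + 0.23² = 0.0064 + 0.0144 + 0.0625 + 0.0009 + 0.0400 + 0.0081 + 0.0529 = 0.1852
B_1 = 1 / 0.1852 = 5.3996
Highest B → broadest niche (most generalist): Phyllonorycter sp. 3 (B = 6.39).

Phyllonorycter sp. 3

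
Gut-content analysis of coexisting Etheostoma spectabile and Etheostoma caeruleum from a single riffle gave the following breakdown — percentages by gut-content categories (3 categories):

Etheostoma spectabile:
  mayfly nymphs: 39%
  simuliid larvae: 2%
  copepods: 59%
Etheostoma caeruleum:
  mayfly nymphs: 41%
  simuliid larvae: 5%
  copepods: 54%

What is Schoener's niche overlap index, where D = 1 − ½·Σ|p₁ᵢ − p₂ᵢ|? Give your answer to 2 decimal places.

Convert percentages to proportions (divide by 100).
Σ|p₁ᵢ − p₂ᵢ| = 0.02 + 0.03 + 0.05 = 0.10
D = 1 − ½ × 0.10 = 1 − 0.050 = 0.9500

0.95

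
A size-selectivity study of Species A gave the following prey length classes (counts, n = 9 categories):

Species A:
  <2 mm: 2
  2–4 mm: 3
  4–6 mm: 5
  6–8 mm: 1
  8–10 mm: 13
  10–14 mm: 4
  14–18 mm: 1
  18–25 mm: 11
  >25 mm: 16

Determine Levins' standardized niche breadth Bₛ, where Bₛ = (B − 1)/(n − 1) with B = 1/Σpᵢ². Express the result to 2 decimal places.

0.53

Proportions for Species A (n=56): 2/56=0.0357, 3/56=0.0536, 5/56=0.0893, 1/56=0.0179, 13/56=0.2321, 4/56=0.0714, 1/56=0.0179, 11/56=0.1964, 16/56=0.2857
Σpᵢ² = 0.0357² + 0.0536² + 0.0893² + 0.0179² + 0.2321² + 0.0714² + 0.0179² + 0.1964² + 0.2857² = 0.001274 + 0.002873 + 0.007974 + 0.000320 + 0.053870 + 0.005098 + 0.000320 + 0.038573 + 0.081624 = 0.191926
B = 1 / 0.191926 = 5.2103
Bₛ = (B − 1)/(n − 1) = (5.2103 − 1)/(9 − 1) = 4.2103/8 = 0.5263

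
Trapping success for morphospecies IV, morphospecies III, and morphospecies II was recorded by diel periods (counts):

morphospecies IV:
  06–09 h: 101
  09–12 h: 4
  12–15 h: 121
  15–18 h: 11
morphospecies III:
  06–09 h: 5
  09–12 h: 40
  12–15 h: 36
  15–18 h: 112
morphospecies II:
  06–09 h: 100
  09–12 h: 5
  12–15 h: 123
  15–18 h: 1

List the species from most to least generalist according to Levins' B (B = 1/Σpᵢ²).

morphospecies III > morphospecies IV > morphospecies II

Proportions for morphospecies IV (n=237): 101/237=0.4262, 4/237=0.0169, 121/237=0.5105, 11/237=0.0464
Proportions for morphospecies III (n=193): 5/193=0.0259, 40/193=0.2073, 36/193=0.1865, 112/193=0.5803
Proportions for morphospecies II (n=229): 100/229=0.4367, 5/229=0.0218, 123/229=0.5371, 1/229=0.0044
Σp_IVᵢ² = 0.4262² + 0.0169² + 0.5105² + 0.0464² = 0.181646 + 0.000286 + 0.260610 + 0.002153 = 0.444695
B_IV = 1 / 0.444695 = 2.2487
Σp_IIIᵢ² = 0.0259² + 0.2073² + 0.1865² + 0.5803² = 0.000671 + 0.042973 + 0.034782 + 0.336748 = 0.415174
B_III = 1 / 0.415174 = 2.4086
Σp_IIᵢ² = 0.4367² + 0.0218² + 0.5371² + 0.0044² = 0.190707 + 0.000475 + 0.288476 + 0.000019 = 0.479677
B_II = 1 / 0.479677 = 2.0847
Ranking by B (broadest → narrowest): morphospecies III (2.41) > morphospecies IV (2.25) > morphospecies II (2.08)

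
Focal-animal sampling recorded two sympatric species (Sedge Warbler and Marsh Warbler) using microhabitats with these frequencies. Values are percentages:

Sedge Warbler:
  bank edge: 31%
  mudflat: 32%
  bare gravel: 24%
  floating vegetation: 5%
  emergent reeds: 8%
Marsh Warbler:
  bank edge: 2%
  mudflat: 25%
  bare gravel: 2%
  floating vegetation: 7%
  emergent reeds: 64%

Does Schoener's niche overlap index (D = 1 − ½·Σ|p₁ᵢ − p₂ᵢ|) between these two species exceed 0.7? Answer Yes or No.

No

Convert percentages to proportions (divide by 100).
Σ|p₁ᵢ − p₂ᵢ| = 0.29 + 0.07 + 0.22 + 0.02 + 0.56 = 1.16
D = 1 − ½ × 1.16 = 1 − 0.580 = 0.4200
D = 0.4200 < 0.7 → No.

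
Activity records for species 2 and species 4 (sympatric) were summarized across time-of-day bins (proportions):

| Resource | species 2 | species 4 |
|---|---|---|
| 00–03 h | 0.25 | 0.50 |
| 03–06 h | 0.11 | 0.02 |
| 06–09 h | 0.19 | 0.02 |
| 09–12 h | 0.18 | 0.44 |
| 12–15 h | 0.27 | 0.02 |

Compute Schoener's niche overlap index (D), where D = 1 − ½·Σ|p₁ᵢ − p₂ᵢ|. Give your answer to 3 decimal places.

0.490

Σ|p₁ᵢ − p₂ᵢ| = 0.25 + 0.09 + 0.17 + 0.26 + 0.25 = 1.02
D = 1 − ½ × 1.02 = 1 − 0.510 = 0.49000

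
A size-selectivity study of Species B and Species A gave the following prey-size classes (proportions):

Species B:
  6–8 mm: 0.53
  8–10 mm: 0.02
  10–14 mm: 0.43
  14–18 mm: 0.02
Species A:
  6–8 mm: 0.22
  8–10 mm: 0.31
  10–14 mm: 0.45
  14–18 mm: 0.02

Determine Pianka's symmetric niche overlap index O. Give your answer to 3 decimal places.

0.787

Σ p₁ᵢp₂ᵢ = 0.1166 + 0.0062 + 0.1935 + 0.0004 = 0.3167
Σp_1ᵢ² = 0.53² + 0.02² + 0.43² + 0.02² = 0.2809 + 0.0004 + 0.1849 + 0.0004 = 0.4666
Σp_2ᵢ² = 0.22² + 0.31² + 0.45² + 0.02² = 0.0484 + 0.0961 + 0.2025 + 0.0004 = 0.3474
O = 0.3167 / √(0.4666 × 0.3474) = 0.3167 / 0.402613 = 0.78661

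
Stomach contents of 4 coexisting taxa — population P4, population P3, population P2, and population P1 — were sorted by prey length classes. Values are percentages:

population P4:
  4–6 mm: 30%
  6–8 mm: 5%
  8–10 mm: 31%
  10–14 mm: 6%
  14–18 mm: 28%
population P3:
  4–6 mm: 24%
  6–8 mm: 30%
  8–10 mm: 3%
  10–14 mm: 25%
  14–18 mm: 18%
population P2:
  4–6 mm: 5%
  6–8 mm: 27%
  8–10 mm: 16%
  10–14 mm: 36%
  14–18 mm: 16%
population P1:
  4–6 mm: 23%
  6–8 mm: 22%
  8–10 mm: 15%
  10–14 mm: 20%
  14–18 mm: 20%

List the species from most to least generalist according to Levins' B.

population P1 > population P3 > population P2 > population P4

Convert percentages to proportions (divide by 100).
Σp_P4ᵢ² = 0.30² + 0.05² + 0.31² + 0.06² + 0.28² = 0.0900 + 0.0025 + 0.0961 + 0.0036 + 0.0784 = 0.2706
B_P4 = 1 / 0.2706 = 3.6955
Σp_P3ᵢ² = 0.24² + 0.30² + 0.03² + 0.25² + 0.18² = 0.0576 + 0.0900 + 0.0009 + 0.0625 + 0.0324 = 0.2434
B_P3 = 1 / 0.2434 = 4.1085
Σp_P2ᵢ² = 0.05² + 0.27² + 0.16² + 0.36² + 0.16² = 0.0025 + 0.0729 + 0.0256 + 0.1296 + 0.0256 = 0.2562
B_P2 = 1 / 0.2562 = 3.9032
Σp_P1ᵢ² = 0.23² + 0.22² + 0.15² + 0.20² + 0.20² = 0.0529 + 0.0484 + 0.0225 + 0.0400 + 0.0400 = 0.2038
B_P1 = 1 / 0.2038 = 4.9068
Ranking by B (broadest → narrowest): population P1 (4.91) > population P3 (4.11) > population P2 (3.90) > population P4 (3.70)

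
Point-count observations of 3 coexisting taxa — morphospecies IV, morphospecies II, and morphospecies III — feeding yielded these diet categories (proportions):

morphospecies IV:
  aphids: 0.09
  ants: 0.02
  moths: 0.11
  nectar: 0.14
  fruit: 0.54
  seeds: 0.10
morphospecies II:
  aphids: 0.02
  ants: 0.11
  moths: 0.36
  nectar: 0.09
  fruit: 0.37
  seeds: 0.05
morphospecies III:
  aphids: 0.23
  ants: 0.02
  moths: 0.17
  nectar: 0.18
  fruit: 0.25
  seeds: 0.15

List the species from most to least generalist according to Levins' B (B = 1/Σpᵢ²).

Σp_IVᵢ² = 0.09² + 0.02² + 0.11² + 0.14² + 0.54² + 0.10² = 0.0081 + 0.0004 + 0.0121 + 0.0196 + 0.2916 + 0.0100 = 0.3418
B_IV = 1 / 0.3418 = 2.9257
Σp_IIᵢ² = 0.02² + 0.11² + 0.36² + 0.09² + 0.37² + 0.05² = 0.0004 + 0.0121 + 0.1296 + 0.0081 + 0.1369 + 0.0025 = 0.2896
B_II = 1 / 0.2896 = 3.4530
Σp_IIIᵢ² = 0.23² + 0.02² + 0.17² + 0.18² + 0.25² + 0.15² = 0.0529 + 0.0004 + 0.0289 + 0.0324 + 0.0625 + 0.0225 = 0.1996
B_III = 1 / 0.1996 = 5.0100
Ranking by B (broadest → narrowest): morphospecies III (5.01) > morphospecies II (3.45) > morphospecies IV (2.93)

morphospecies III > morphospecies II > morphospecies IV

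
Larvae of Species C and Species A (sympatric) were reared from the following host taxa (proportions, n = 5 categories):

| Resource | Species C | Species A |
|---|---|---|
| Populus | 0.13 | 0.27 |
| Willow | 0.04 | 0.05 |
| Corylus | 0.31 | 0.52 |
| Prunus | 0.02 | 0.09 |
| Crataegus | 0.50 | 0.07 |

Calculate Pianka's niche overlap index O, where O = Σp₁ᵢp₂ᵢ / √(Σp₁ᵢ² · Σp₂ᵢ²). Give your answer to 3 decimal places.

0.650

Σ p₁ᵢp₂ᵢ = 0.0351 + 0.0020 + 0.1612 + 0.0018 + 0.0350 = 0.2351
Σp_1ᵢ² = 0.13² + 0.04² + 0.31² + 0.02² + 0.50² = 0.0169 + 0.0016 + 0.0961 + 0.0004 + 0.2500 = 0.3650
Σp_2ᵢ² = 0.27² + 0.05² + 0.52² + 0.09² + 0.07² = 0.0729 + 0.0025 + 0.2704 + 0.0081 + 0.0049 = 0.3588
O = 0.2351 / √(0.3650 × 0.3588) = 0.2351 / 0.361887 = 0.64965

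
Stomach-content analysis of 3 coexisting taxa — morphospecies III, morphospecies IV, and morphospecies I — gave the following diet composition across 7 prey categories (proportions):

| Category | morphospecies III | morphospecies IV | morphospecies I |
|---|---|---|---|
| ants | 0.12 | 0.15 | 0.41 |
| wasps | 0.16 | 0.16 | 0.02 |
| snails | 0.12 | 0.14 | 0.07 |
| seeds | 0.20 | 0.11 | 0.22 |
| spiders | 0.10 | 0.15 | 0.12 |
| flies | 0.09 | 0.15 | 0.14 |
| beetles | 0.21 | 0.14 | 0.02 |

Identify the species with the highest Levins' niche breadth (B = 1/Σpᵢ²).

Σp_IIIᵢ² = 0.12² + 0.16² + 0.12² + 0.20² + 0.10² + 0.09² + 0.21² = 0.0144 + 0.0256 + 0.0144 + 0.0400 + 0.0100 + 0.0081 + 0.0441 = 0.1566
B_III = 1 / 0.1566 = 6.3857
Σp_IVᵢ² = 0.15² + 0.16² + 0.14² + 0.11² + 0.15² + 0.15² + 0.14² = 0.0225 + 0.0256 + 0.0196 + 0.0121 + 0.0225 + 0.0225 + 0.0196 = 0.1444
B_IV = 1 / 0.1444 = 6.9252
Σp_Iᵢ² = 0.41² + 0.02² + 0.07² + 0.22² + 0.12² + 0.14² + 0.02² = 0.1681 + 0.0004 + 0.0049 + 0.0484 + 0.0144 + 0.0196 + 0.0004 = 0.2562
B_I = 1 / 0.2562 = 3.9032
Highest B → broadest niche (most generalist): morphospecies IV (B = 6.93).

morphospecies IV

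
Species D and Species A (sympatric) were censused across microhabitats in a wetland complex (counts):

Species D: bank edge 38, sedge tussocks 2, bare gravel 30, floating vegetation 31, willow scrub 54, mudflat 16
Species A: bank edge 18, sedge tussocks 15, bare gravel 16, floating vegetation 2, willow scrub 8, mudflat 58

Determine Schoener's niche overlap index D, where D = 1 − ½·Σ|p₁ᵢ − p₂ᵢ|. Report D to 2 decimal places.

0.48

Proportions for Species D (n=171): 38/171=0.2222, 2/171=0.0117, 30/171=0.1754, 31/171=0.1813, 54/171=0.3158, 16/171=0.0936
Proportions for Species A (n=117): 18/117=0.1538, 15/117=0.1282, 16/117=0.1368, 2/117=0.0171, 8/117=0.0684, 58/117=0.4957
Σ|p₁ᵢ − p₂ᵢ| = 0.0684 + 0.1165 + 0.0386 + 0.1642 + 0.2474 + 0.4021 = 1.0372
D = 1 − ½ × 1.0372 = 1 − 0.51860 = 0.48140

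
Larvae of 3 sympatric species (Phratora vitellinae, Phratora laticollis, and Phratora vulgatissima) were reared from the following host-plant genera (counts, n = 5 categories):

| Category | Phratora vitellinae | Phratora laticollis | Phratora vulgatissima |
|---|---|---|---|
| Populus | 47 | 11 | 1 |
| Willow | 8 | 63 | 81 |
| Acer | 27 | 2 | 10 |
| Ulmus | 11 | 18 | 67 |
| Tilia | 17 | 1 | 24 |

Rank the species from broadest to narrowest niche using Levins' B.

Proportions for Phratora vitellinae (n=110): 47/110=0.4273, 8/110=0.0727, 27/110=0.2455, 11/110=0.1000, 17/110=0.1545
Proportions for Phratora laticollis (n=95): 11/95=0.1158, 63/95=0.6632, 2/95=0.0211, 18/95=0.1895, 1/95=0.0105
Proportions for Phratora vulgatissima (n=183): 1/183=0.0055, 81/183=0.4426, 10/183=0.0546, 67/183=0.3661, 24/183=0.1311
Σp_viteᵢ² = 0.4273² + 0.0727² + 0.2455² + 0.1000² + 0.1545² = 0.182585 + 0.005285 + 0.060270 + 0.010000 + 0.023870 = 0.282010
B_vite = 1 / 0.282010 = 3.5460
Σp_latiᵢ² = 0.1158² + 0.6632² + 0.0211² + 0.1895² + 0.0105² = 0.013410 + 0.439834 + 0.000445 + 0.035910 + 0.000110 = 0.489709
B_lati = 1 / 0.489709 = 2.0420
Σp_vulgᵢ² = 0.0055² + 0.4426² + 0.0546² + 0.3661² + 0.1311² = 0.000030 + 0.195895 + 0.002981 + 0.134029 + 0.017187 = 0.350122
B_vulg = 1 / 0.350122 = 2.8561
Ranking by B (broadest → narrowest): Phratora vitellinae (3.55) > Phratora vulgatissima (2.86) > Phratora laticollis (2.04)

Phratora vitellinae > Phratora vulgatissima > Phratora laticollis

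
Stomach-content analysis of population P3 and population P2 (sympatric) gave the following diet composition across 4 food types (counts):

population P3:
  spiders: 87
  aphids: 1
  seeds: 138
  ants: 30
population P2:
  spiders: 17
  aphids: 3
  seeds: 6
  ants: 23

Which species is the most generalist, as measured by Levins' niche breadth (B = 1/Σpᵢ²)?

population P2

Proportions for population P3 (n=256): 87/256=0.3398, 1/256=0.0039, 138/256=0.5391, 30/256=0.1172
Proportions for population P2 (n=49): 17/49=0.3469, 3/49=0.0612, 6/49=0.1224, 23/49=0.4694
Σp_P3ᵢ² = 0.3398² + 0.0039² + 0.5391² + 0.1172² = 0.115464 + 0.000015 + 0.290629 + 0.013736 = 0.419844
B_P3 = 1 / 0.419844 = 2.3818
Σp_P2ᵢ² = 0.3469² + 0.0612² + 0.1224² + 0.4694² = 0.120340 + 0.003745 + 0.014982 + 0.220336 = 0.359403
B_P2 = 1 / 0.359403 = 2.7824
Highest B → broadest niche (most generalist): population P2 (B = 2.78).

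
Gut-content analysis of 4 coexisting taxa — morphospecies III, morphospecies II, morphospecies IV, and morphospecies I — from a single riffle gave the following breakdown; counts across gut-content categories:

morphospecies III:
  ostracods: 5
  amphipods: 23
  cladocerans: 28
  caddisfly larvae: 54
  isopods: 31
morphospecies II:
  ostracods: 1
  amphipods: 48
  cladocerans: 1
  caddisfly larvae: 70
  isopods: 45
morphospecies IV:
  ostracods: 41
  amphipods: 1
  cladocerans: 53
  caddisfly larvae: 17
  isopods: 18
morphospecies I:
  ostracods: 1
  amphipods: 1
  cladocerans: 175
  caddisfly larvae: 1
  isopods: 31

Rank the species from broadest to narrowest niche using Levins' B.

Proportions for morphospecies III (n=141): 5/141=0.0355, 23/141=0.1631, 28/141=0.1986, 54/141=0.3830, 31/141=0.2199
Proportions for morphospecies II (n=165): 1/165=0.0061, 48/165=0.2909, 1/165=0.0061, 70/165=0.4242, 45/165=0.2727
Proportions for morphospecies IV (n=130): 41/130=0.3154, 1/130=0.0077, 53/130=0.4077, 17/130=0.1308, 18/130=0.1385
Proportions for morphospecies I (n=209): 1/209=0.0048, 1/209=0.0048, 175/209=0.8373, 1/209=0.0048, 31/209=0.1483
Σp_IIIᵢ² = 0.0355² + 0.1631² + 0.1986² + 0.3830² + 0.2199² = 0.001260 + 0.026602 + 0.039442 + 0.146689 + 0.048356 = 0.262349
B_III = 1 / 0.262349 = 3.8117
Σp_IIᵢ² = 0.0061² + 0.2909² + 0.0061² + 0.4242² + 0.2727² = 0.000037 + 0.084623 + 0.000037 + 0.179946 + 0.074365 = 0.339008
B_II = 1 / 0.339008 = 2.9498
Σp_IVᵢ² = 0.3154² + 0.0077² + 0.4077² + 0.1308² + 0.1385² = 0.099477 + 0.000059 + 0.166219 + 0.017109 + 0.019182 = 0.302046
B_IV = 1 / 0.302046 = 3.3108
Σp_Iᵢ² = 0.0048² + 0.0048² + 0.8373² + 0.0048² + 0.1483² = 0.000023 + 0.000023 + 0.701071 + 0.000023 + 0.021993 = 0.723133
B_I = 1 / 0.723133 = 1.3829
Ranking by B (broadest → narrowest): morphospecies III (3.81) > morphospecies IV (3.31) > morphospecies II (2.95) > morphospecies I (1.38)

morphospecies III > morphospecies IV > morphospecies II > morphospecies I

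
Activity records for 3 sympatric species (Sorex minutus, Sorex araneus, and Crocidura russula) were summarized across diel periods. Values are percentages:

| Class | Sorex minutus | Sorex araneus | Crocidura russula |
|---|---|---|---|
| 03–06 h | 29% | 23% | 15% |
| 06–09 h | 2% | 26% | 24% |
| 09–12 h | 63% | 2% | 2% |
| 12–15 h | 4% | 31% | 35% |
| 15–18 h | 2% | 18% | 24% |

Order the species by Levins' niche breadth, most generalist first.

Convert percentages to proportions (divide by 100).
Σp_minuᵢ² = 0.29² + 0.02² + 0.63² + 0.04² + 0.02² = 0.0841 + 0.0004 + 0.3969 + 0.0016 + 0.0004 = 0.4834
B_minu = 1 / 0.4834 = 2.0687
Σp_aranᵢ² = 0.23² + 0.26² + 0.02² + 0.31² + 0.18² = 0.0529 + 0.0676 + 0.0004 + 0.0961 + 0.0324 = 0.2494
B_aran = 1 / 0.2494 = 4.0096
Σp_russᵢ² = 0.15² + 0.24² + 0.02² + 0.35² + 0.24² = 0.0225 + 0.0576 + 0.0004 + 0.1225 + 0.0576 = 0.2606
B_russ = 1 / 0.2606 = 3.8373
Ranking by B (broadest → narrowest): Sorex araneus (4.01) > Crocidura russula (3.84) > Sorex minutus (2.07)

Sorex araneus > Crocidura russula > Sorex minutus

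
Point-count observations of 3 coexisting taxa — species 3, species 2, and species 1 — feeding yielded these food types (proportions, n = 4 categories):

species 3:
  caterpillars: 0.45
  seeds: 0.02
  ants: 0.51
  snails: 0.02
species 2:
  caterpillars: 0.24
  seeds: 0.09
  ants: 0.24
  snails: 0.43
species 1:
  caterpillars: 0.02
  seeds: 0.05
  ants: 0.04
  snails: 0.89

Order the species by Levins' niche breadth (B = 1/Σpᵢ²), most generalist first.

species 2 > species 3 > species 1

Σp_3ᵢ² = 0.45² + 0.02² + 0.51² + 0.02² = 0.2025 + 0.0004 + 0.2601 + 0.0004 = 0.4634
B_3 = 1 / 0.4634 = 2.1580
Σp_2ᵢ² = 0.24² + 0.09² + 0.24² + 0.43² = 0.0576 + 0.0081 + 0.0576 + 0.1849 = 0.3082
B_2 = 1 / 0.3082 = 3.2446
Σp_1ᵢ² = 0.02² + 0.05² + 0.04² + 0.89² = 0.0004 + 0.0025 + 0.0016 + 0.7921 = 0.7966
B_1 = 1 / 0.7966 = 1.2553
Ranking by B (broadest → narrowest): species 2 (3.24) > species 3 (2.16) > species 1 (1.26)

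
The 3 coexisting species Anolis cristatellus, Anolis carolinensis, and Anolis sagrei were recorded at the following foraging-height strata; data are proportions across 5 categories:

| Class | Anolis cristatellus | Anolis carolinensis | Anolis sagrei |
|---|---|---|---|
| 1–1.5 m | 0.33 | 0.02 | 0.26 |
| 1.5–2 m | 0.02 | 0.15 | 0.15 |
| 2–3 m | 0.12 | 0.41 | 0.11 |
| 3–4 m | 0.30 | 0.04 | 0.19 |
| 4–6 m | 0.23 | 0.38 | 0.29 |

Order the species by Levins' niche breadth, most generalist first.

Anolis sagrei > Anolis cristatellus > Anolis carolinensis

Σp_crisᵢ² = 0.33² + 0.02² + 0.12² + 0.30² + 0.23² = 0.1089 + 0.0004 + 0.0144 + 0.0900 + 0.0529 = 0.2666
B_cris = 1 / 0.2666 = 3.7509
Σp_caroᵢ² = 0.02² + 0.15² + 0.41² + 0.04² + 0.38² = 0.0004 + 0.0225 + 0.1681 + 0.0016 + 0.1444 = 0.3370
B_caro = 1 / 0.3370 = 2.9674
Σp_sagrᵢ² = 0.26² + 0.15² + 0.11² + 0.19² + 0.29² = 0.0676 + 0.0225 + 0.0121 + 0.0361 + 0.0841 = 0.2224
B_sagr = 1 / 0.2224 = 4.4964
Ranking by B (broadest → narrowest): Anolis sagrei (4.50) > Anolis cristatellus (3.75) > Anolis carolinensis (2.97)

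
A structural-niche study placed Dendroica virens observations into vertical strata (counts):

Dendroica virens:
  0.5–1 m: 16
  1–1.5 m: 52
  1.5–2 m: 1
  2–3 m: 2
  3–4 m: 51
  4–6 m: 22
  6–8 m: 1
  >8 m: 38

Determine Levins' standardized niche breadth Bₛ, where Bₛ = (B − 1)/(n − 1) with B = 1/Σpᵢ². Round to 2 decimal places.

Proportions for Dendroica virens (n=183): 16/183=0.0874, 52/183=0.2842, 1/183=0.0055, 2/183=0.0109, 51/183=0.2787, 22/183=0.1202, 1/183=0.0055, 38/183=0.2077
Σpᵢ² = 0.0874² + 0.2842² + 0.0055² + 0.0109² + 0.2787² + 0.1202² + 0.0055² + 0.2077² = 0.007639 + 0.080770 + 0.000030 + 0.000119 + 0.077674 + 0.014448 + 0.000030 + 0.043139 = 0.223849
B = 1 / 0.223849 = 4.4673
Bₛ = (B − 1)/(n − 1) = (4.4673 − 1)/(8 − 1) = 3.4673/7 = 0.4953

0.50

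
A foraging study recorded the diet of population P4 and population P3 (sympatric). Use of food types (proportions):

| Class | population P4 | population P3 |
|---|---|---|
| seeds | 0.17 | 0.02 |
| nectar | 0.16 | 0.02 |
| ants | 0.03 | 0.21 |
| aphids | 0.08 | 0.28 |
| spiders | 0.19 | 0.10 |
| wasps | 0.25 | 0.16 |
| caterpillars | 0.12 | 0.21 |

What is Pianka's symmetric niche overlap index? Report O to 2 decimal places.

0.63

Σ p₁ᵢp₂ᵢ = 0.0034 + 0.0032 + 0.0063 + 0.0224 + 0.0190 + 0.0400 + 0.0252 = 0.1195
Σp_1ᵢ² = 0.17² + 0.16² + 0.03² + 0.08² + 0.19² + 0.25² + 0.12² = 0.0289 + 0.0256 + 0.0009 + 0.0064 + 0.0361 + 0.0625 + 0.0144 = 0.1748
Σp_2ᵢ² = 0.02² + 0.02² + 0.21² + 0.28² + 0.10² + 0.16² + 0.21² = 0.0004 + 0.0004 + 0.0441 + 0.0784 + 0.0100 + 0.0256 + 0.0441 = 0.2030
O = 0.1195 / √(0.1748 × 0.2030) = 0.1195 / 0.18837 = 0.6344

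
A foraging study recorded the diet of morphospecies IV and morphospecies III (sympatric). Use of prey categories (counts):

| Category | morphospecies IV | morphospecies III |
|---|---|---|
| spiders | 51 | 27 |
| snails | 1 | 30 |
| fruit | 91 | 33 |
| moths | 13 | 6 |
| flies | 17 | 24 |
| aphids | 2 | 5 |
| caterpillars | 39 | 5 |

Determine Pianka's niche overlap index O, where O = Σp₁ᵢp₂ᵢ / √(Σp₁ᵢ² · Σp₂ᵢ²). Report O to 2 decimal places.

Proportions for morphospecies IV (n=214): 51/214=0.2383, 1/214=0.0047, 91/214=0.4252, 13/214=0.0607, 17/214=0.0794, 2/214=0.0093, 39/214=0.1822
Proportions for morphospecies III (n=130): 27/130=0.2077, 30/130=0.2308, 33/130=0.2538, 6/130=0.0462, 24/130=0.1846, 5/130=0.0385, 5/130=0.0385
Σ p₁ᵢp₂ᵢ = 0.049495 + 0.001085 + 0.107916 + 0.002804 + 0.014657 + 0.000358 + 0.007015 = 0.183330
Σp_1ᵢ² = 0.2383² + 0.0047² + 0.4252² + 0.0607² + 0.0794² + 0.0093² + 0.1822² = 0.056787 + 0.000022 + 0.180795 + 0.003684 + 0.006304 + 0.000086 + 0.033197 = 0.280875
Σp_2ᵢ² = 0.2077² + 0.2308² + 0.2538² + 0.0462² + 0.1846² + 0.0385² + 0.0385² = 0.043139 + 0.053269 + 0.064414 + 0.002134 + 0.034077 + 0.001482 + 0.001482 = 0.199997
O = 0.183330 / √(0.280875 × 0.199997) = 0.183330 / 0.2370109 = 0.7735

0.77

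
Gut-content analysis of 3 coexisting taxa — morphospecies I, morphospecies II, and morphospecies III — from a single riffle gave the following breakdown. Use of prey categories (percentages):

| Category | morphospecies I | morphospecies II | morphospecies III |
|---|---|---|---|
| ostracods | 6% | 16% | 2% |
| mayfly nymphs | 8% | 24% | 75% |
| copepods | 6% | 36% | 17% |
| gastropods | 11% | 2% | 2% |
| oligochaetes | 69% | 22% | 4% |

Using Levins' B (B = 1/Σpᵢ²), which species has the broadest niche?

morphospecies II

Convert percentages to proportions (divide by 100).
Σp_Iᵢ² = 0.06² + 0.08² + 0.06² + 0.11² + 0.69² = 0.0036 + 0.0064 + 0.0036 + 0.0121 + 0.4761 = 0.5018
B_I = 1 / 0.5018 = 1.9928
Σp_IIᵢ² = 0.16² + 0.24² + 0.36² + 0.02² + 0.22² = 0.0256 + 0.0576 + 0.1296 + 0.0004 + 0.0484 = 0.2616
B_II = 1 / 0.2616 = 3.8226
Σp_IIIᵢ² = 0.02² + 0.75² + 0.17² + 0.02² + 0.04² = 0.0004 + 0.5625 + 0.0289 + 0.0004 + 0.0016 = 0.5938
B_III = 1 / 0.5938 = 1.6841
Highest B → broadest niche (most generalist): morphospecies II (B = 3.82).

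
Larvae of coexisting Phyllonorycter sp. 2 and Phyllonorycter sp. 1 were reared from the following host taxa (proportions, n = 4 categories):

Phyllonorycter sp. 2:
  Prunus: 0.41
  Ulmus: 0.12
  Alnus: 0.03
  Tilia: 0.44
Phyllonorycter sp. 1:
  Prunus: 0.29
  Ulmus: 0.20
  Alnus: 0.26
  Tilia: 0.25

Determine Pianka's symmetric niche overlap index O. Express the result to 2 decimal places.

0.84

Σ p₁ᵢp₂ᵢ = 0.1189 + 0.0240 + 0.0078 + 0.1100 = 0.2607
Σp_1ᵢ² = 0.41² + 0.12² + 0.03² + 0.44² = 0.1681 + 0.0144 + 0.0009 + 0.1936 = 0.3770
Σp_2ᵢ² = 0.29² + 0.20² + 0.26² + 0.25² = 0.0841 + 0.0400 + 0.0676 + 0.0625 = 0.2542
O = 0.2607 / √(0.3770 × 0.2542) = 0.2607 / 0.30957 = 0.8421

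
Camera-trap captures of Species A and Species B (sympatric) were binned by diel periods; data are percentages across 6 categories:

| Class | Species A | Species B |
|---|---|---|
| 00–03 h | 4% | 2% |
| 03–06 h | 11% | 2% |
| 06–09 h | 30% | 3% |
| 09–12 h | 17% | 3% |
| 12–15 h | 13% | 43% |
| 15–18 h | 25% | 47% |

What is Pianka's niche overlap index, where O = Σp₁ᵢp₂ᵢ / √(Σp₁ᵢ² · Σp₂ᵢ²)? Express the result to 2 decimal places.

Convert percentages to proportions (divide by 100).
Σ p₁ᵢp₂ᵢ = 0.0008 + 0.0022 + 0.0090 + 0.0051 + 0.0559 + 0.1175 = 0.1905
Σp_1ᵢ² = 0.04² + 0.11² + 0.30² + 0.17² + 0.13² + 0.25² = 0.0016 + 0.0121 + 0.0900 + 0.0289 + 0.0169 + 0.0625 = 0.2120
Σp_2ᵢ² = 0.02² + 0.02² + 0.03² + 0.03² + 0.43² + 0.47² = 0.0004 + 0.0004 + 0.0009 + 0.0009 + 0.1849 + 0.2209 = 0.4084
O = 0.1905 / √(0.2120 × 0.4084) = 0.1905 / 0.29425 = 0.6474

0.65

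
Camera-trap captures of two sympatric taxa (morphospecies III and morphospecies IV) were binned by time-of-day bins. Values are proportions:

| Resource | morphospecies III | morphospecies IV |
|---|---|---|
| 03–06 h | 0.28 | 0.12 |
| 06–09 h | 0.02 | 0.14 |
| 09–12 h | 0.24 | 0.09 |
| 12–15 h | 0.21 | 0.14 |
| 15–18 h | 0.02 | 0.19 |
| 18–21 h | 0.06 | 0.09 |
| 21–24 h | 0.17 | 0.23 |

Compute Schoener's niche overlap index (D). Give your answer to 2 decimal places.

Σ|p₁ᵢ − p₂ᵢ| = 0.16 + 0.12 + 0.15 + 0.07 + 0.17 + 0.03 + 0.06 = 0.76
D = 1 − ½ × 0.76 = 1 − 0.380 = 0.6200

0.62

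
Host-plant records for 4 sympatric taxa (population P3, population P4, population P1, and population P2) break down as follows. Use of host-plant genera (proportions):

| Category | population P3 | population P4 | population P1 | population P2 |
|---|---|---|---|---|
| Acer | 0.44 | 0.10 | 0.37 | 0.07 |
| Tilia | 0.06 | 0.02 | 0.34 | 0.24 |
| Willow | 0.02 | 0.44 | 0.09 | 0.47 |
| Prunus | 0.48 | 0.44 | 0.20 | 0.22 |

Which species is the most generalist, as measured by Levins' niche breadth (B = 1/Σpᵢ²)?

Σp_P3ᵢ² = 0.44² + 0.06² + 0.02² + 0.48² = 0.1936 + 0.0036 + 0.0004 + 0.2304 = 0.4280
B_P3 = 1 / 0.4280 = 2.3364
Σp_P4ᵢ² = 0.10² + 0.02² + 0.44² + 0.44² = 0.0100 + 0.0004 + 0.1936 + 0.1936 = 0.3976
B_P4 = 1 / 0.3976 = 2.5151
Σp_P1ᵢ² = 0.37² + 0.34² + 0.09² + 0.20² = 0.1369 + 0.1156 + 0.0081 + 0.0400 = 0.3006
B_P1 = 1 / 0.3006 = 3.3267
Σp_P2ᵢ² = 0.07² + 0.24² + 0.47² + 0.22² = 0.0049 + 0.0576 + 0.2209 + 0.0484 = 0.3318
B_P2 = 1 / 0.3318 = 3.0139
Highest B → broadest niche (most generalist): population P1 (B = 3.33).

population P1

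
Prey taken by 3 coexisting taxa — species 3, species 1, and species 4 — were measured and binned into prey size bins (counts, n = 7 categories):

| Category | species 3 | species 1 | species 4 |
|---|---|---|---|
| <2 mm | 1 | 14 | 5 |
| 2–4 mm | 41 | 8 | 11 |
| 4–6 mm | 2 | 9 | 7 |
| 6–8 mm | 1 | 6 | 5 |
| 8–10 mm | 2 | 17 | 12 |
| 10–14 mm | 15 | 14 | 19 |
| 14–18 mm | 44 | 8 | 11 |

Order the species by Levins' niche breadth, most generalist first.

Proportions for species 3 (n=106): 1/106=0.0094, 41/106=0.3868, 2/106=0.0189, 1/106=0.0094, 2/106=0.0189, 15/106=0.1415, 44/106=0.4151
Proportions for species 1 (n=76): 14/76=0.1842, 8/76=0.1053, 9/76=0.1184, 6/76=0.0789, 17/76=0.2237, 14/76=0.1842, 8/76=0.1053
Proportions for species 4 (n=70): 5/70=0.0714, 11/70=0.1571, 7/70=0.1000, 5/70=0.0714, 12/70=0.1714, 19/70=0.2714, 11/70=0.1571
Σp_3ᵢ² = 0.0094² + 0.3868² + 0.0189² + 0.0094² + 0.0189² + 0.1415² + 0.4151² = 0.000088 + 0.149614 + 0.000357 + 0.000088 + 0.000357 + 0.020022 + 0.172308 = 0.342834
B_3 = 1 / 0.342834 = 2.9169
Σp_1ᵢ² = 0.1842² + 0.1053² + 0.1184² + 0.0789² + 0.2237² + 0.1842² + 0.1053² = 0.033930 + 0.011088 + 0.014019 + 0.006225 + 0.050042 + 0.033930 + 0.011088 = 0.160322
B_1 = 1 / 0.160322 = 6.2374
Σp_4ᵢ² = 0.0714² + 0.1571² + 0.1000² + 0.0714² + 0.1714² + 0.2714² + 0.1571² = 0.005098 + 0.024680 + 0.010000 + 0.005098 + 0.029378 + 0.073658 + 0.024680 = 0.172592
B_4 = 1 / 0.172592 = 5.7940
Ranking by B (broadest → narrowest): species 1 (6.24) > species 4 (5.79) > species 3 (2.92)

species 1 > species 4 > species 3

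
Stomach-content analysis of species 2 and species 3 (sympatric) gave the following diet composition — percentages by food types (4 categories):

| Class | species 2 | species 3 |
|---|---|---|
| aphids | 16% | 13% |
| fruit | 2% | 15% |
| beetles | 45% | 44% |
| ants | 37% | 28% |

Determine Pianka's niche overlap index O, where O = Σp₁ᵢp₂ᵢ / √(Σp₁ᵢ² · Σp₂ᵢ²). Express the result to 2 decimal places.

Convert percentages to proportions (divide by 100).
Σ p₁ᵢp₂ᵢ = 0.0208 + 0.0030 + 0.1980 + 0.1036 = 0.3254
Σp_1ᵢ² = 0.16² + 0.02² + 0.45² + 0.37² = 0.0256 + 0.0004 + 0.2025 + 0.1369 = 0.3654
Σp_2ᵢ² = 0.13² + 0.15² + 0.44² + 0.28² = 0.0169 + 0.0225 + 0.1936 + 0.0784 = 0.3114
O = 0.3254 / √(0.3654 × 0.3114) = 0.3254 / 0.33732 = 0.9647

0.96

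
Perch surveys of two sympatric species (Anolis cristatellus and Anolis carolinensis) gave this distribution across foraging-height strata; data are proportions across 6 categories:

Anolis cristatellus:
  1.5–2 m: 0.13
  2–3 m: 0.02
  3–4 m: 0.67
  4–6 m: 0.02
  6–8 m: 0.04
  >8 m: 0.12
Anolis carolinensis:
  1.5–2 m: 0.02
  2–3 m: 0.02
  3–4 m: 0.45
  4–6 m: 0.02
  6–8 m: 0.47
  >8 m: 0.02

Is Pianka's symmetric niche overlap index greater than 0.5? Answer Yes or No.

Yes

Σ p₁ᵢp₂ᵢ = 0.0026 + 0.0004 + 0.3015 + 0.0004 + 0.0188 + 0.0024 = 0.3261
Σp_1ᵢ² = 0.13² + 0.02² + 0.67² + 0.02² + 0.04² + 0.12² = 0.0169 + 0.0004 + 0.4489 + 0.0004 + 0.0016 + 0.0144 = 0.4826
Σp_2ᵢ² = 0.02² + 0.02² + 0.45² + 0.02² + 0.47² + 0.02² = 0.0004 + 0.0004 + 0.2025 + 0.0004 + 0.2209 + 0.0004 = 0.4250
O = 0.3261 / √(0.4826 × 0.4250) = 0.3261 / 0.45289 = 0.7200
O = 0.7200 > 0.5 → Yes.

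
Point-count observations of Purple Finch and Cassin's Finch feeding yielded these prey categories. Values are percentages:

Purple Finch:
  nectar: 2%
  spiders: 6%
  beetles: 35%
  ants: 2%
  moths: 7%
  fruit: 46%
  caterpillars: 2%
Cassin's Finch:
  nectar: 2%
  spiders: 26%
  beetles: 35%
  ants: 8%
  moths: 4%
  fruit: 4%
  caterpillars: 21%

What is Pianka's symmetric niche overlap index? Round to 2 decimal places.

Convert percentages to proportions (divide by 100).
Σ p₁ᵢp₂ᵢ = 0.0004 + 0.0156 + 0.1225 + 0.0016 + 0.0028 + 0.0184 + 0.0042 = 0.1655
Σp_1ᵢ² = 0.02² + 0.06² + 0.35² + 0.02² + 0.07² + 0.46² + 0.02² = 0.0004 + 0.0036 + 0.1225 + 0.0004 + 0.0049 + 0.2116 + 0.0004 = 0.3438
Σp_2ᵢ² = 0.02² + 0.26² + 0.35² + 0.08² + 0.04² + 0.04² + 0.21² = 0.0004 + 0.0676 + 0.1225 + 0.0064 + 0.0016 + 0.0016 + 0.0441 = 0.2442
O = 0.1655 / √(0.3438 × 0.2442) = 0.1655 / 0.28975 = 0.5712

0.57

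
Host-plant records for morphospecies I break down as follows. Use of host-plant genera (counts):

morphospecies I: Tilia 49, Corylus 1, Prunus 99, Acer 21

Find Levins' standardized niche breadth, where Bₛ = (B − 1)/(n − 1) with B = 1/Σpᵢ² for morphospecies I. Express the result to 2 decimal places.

Proportions for morphospecies I (n=170): 49/170=0.2882, 1/170=0.0059, 99/170=0.5824, 21/170=0.1235
Σpᵢ² = 0.2882² + 0.0059² + 0.5824² + 0.1235² = 0.083059 + 0.000035 + 0.339190 + 0.015252 = 0.437536
B = 1 / 0.437536 = 2.2855
Bₛ = (B − 1)/(n − 1) = (2.2855 − 1)/(4 − 1) = 1.2855/3 = 0.4285

0.43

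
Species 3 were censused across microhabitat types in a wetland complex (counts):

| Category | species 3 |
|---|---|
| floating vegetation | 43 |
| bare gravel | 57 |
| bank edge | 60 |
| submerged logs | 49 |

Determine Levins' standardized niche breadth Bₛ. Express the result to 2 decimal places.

0.98

Proportions for species 3 (n=209): 43/209=0.2057, 57/209=0.2727, 60/209=0.2871, 49/209=0.2344
Σpᵢ² = 0.2057² + 0.2727² + 0.2871² + 0.2344² = 0.042312 + 0.074365 + 0.082426 + 0.054943 = 0.254046
B = 1 / 0.254046 = 3.9363
Bₛ = (B − 1)/(n − 1) = (3.9363 − 1)/(4 − 1) = 2.9363/3 = 0.9788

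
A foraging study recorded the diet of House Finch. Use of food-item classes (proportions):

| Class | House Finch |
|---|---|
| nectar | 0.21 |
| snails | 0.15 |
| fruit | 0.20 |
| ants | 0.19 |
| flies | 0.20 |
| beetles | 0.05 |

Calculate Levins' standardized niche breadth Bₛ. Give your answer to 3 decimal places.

Σpᵢ² = 0.21² + 0.15² + 0.20² + 0.19² + 0.20² + 0.05² = 0.0441 + 0.0225 + 0.0400 + 0.0361 + 0.0400 + 0.0025 = 0.1852
B = 1 / 0.1852 = 5.39957
Bₛ = (B − 1)/(n − 1) = (5.39957 − 1)/(6 − 1) = 4.39957/5 = 0.87991

0.880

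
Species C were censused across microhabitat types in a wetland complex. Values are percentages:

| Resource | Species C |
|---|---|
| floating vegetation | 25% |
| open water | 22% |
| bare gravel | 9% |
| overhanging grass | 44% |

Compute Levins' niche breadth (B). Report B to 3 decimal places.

3.199

Convert percentages to proportions (divide by 100).
Σpᵢ² = 0.25² + 0.22² + 0.09² + 0.44² = 0.0625 + 0.0484 + 0.0081 + 0.1936 = 0.3126
B = 1 / 0.3126 = 3.19898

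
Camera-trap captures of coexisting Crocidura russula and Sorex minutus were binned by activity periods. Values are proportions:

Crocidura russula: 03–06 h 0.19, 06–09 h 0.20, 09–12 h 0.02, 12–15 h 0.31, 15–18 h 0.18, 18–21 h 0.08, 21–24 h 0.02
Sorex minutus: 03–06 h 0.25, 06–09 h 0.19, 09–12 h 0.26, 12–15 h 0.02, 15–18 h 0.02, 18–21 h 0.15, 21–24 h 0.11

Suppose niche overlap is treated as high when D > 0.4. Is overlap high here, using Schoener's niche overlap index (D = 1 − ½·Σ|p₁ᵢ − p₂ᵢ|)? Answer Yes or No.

Yes

Σ|p₁ᵢ − p₂ᵢ| = 0.06 + 0.01 + 0.24 + 0.29 + 0.16 + 0.07 + 0.09 = 0.92
D = 1 − ½ × 0.92 = 1 − 0.460 = 0.5400
D = 0.5400 > 0.4 → Yes.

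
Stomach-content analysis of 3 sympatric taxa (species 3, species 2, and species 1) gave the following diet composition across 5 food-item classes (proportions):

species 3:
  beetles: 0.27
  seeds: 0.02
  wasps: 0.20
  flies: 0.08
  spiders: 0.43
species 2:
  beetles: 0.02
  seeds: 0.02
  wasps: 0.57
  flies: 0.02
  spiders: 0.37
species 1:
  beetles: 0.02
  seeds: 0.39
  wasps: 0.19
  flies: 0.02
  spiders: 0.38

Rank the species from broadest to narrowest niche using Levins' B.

species 3 > species 1 > species 2

Σp_3ᵢ² = 0.27² + 0.02² + 0.20² + 0.08² + 0.43² = 0.0729 + 0.0004 + 0.0400 + 0.0064 + 0.1849 = 0.3046
B_3 = 1 / 0.3046 = 3.2830
Σp_2ᵢ² = 0.02² + 0.02² + 0.57² + 0.02² + 0.37² = 0.0004 + 0.0004 + 0.3249 + 0.0004 + 0.1369 = 0.4630
B_2 = 1 / 0.4630 = 2.1598
Σp_1ᵢ² = 0.02² + 0.39² + 0.19² + 0.02² + 0.38² = 0.0004 + 0.1521 + 0.0361 + 0.0004 + 0.1444 = 0.3334
B_1 = 1 / 0.3334 = 2.9994
Ranking by B (broadest → narrowest): species 3 (3.28) > species 1 (3.00) > species 2 (2.16)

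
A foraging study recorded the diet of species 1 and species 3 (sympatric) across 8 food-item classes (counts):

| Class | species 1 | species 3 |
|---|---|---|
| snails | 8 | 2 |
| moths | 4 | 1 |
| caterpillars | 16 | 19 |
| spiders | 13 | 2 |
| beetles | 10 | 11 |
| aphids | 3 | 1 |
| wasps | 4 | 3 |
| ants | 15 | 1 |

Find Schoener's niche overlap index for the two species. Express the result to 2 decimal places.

0.59

Proportions for species 1 (n=73): 8/73=0.1096, 4/73=0.0548, 16/73=0.2192, 13/73=0.1781, 10/73=0.1370, 3/73=0.0411, 4/73=0.0548, 15/73=0.2055
Proportions for species 3 (n=40): 2/40=0.0500, 1/40=0.0250, 19/40=0.4750, 2/40=0.0500, 11/40=0.2750, 1/40=0.0250, 3/40=0.0750, 1/40=0.0250
Σ|p₁ᵢ − p₂ᵢ| = 0.0596 + 0.0298 + 0.2558 + 0.1281 + 0.1380 + 0.0161 + 0.0202 + 0.1805 = 0.8281
D = 1 − ½ × 0.8281 = 1 − 0.41405 = 0.58595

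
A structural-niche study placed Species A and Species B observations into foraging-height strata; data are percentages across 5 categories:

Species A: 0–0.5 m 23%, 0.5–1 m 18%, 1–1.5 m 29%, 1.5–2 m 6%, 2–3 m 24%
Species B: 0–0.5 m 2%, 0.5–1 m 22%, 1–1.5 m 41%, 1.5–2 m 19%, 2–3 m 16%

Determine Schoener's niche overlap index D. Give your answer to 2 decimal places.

Convert percentages to proportions (divide by 100).
Σ|p₁ᵢ − p₂ᵢ| = 0.21 + 0.04 + 0.12 + 0.13 + 0.08 = 0.58
D = 1 − ½ × 0.58 = 1 − 0.290 = 0.7100

0.71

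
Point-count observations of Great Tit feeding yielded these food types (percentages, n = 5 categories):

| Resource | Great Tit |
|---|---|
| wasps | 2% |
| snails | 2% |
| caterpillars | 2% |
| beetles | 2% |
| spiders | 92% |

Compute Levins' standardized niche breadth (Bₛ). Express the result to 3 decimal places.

Convert percentages to proportions (divide by 100).
Σpᵢ² = 0.02² + 0.02² + 0.02² + 0.02² + 0.92² = 0.0004 + 0.0004 + 0.0004 + 0.0004 + 0.8464 = 0.8480
B = 1 / 0.8480 = 1.17925
Bₛ = (B − 1)/(n − 1) = (1.17925 − 1)/(5 − 1) = 0.17925/4 = 0.04481

0.045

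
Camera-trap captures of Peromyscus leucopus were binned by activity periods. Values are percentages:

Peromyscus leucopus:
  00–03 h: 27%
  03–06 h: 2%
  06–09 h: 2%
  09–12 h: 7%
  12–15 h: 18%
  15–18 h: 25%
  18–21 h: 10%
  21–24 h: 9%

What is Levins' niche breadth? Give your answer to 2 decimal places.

5.22

Convert percentages to proportions (divide by 100).
Σpᵢ² = 0.27² + 0.02² + 0.02² + 0.07² + 0.18² + 0.25² + 0.10² + 0.09² = 0.0729 + 0.0004 + 0.0004 + 0.0049 + 0.0324 + 0.0625 + 0.0100 + 0.0081 = 0.1916
B = 1 / 0.1916 = 5.2192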